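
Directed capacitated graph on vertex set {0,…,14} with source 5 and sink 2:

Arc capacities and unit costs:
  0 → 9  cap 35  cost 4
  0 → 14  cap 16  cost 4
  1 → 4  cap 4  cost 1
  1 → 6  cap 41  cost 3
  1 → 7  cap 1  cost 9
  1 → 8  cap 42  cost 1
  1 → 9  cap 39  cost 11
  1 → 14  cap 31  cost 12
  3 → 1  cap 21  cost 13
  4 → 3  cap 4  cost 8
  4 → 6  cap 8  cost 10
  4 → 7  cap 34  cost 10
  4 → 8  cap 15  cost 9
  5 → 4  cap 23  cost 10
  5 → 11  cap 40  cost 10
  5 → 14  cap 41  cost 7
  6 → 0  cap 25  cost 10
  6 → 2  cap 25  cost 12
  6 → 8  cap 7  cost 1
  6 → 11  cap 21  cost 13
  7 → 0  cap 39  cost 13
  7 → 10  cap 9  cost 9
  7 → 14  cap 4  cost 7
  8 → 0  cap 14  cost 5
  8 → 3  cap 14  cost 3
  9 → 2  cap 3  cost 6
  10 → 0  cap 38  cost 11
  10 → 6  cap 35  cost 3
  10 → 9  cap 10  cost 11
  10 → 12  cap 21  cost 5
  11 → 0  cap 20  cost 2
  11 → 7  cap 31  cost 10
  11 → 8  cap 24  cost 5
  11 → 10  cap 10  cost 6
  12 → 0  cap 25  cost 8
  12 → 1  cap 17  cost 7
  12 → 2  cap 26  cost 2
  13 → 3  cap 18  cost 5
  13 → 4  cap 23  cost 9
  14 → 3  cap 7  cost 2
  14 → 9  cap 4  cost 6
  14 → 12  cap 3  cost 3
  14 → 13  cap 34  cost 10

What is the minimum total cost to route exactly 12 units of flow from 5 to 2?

Minimum cost for 12 units: 231

shortest-cost path #1: 5→14→12→2 push 3 @ unit cost 12 (adds 36)
shortest-cost path #2: 5→14→9→2 push 3 @ unit cost 19 (adds 57)
shortest-cost path #3: 5→11→10→12→2 push 6 @ unit cost 23 (adds 138)
total cost = 231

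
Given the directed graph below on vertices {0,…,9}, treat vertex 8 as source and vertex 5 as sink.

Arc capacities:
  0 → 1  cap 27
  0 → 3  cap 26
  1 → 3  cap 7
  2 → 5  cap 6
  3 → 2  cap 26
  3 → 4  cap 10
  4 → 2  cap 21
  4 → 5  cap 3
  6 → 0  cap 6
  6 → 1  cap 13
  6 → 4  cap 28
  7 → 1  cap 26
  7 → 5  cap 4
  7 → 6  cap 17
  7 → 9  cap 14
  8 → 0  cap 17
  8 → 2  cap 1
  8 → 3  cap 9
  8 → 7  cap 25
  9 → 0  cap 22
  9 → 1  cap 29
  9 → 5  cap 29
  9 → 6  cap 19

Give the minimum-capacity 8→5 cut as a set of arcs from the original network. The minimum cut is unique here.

augment #1: 8→2→5 push 1
augment #2: 8→7→5 push 4
augment #3: 8→3→2→5 push 5
augment #4: 8→3→4→5 push 3
augment #5: 8→7→9→5 push 14
max flow = 27; residual-reachable set from 8 gives S-side
cut edges (S→T): {(2,5), (4,5), (7,5), (7,9)} total cap 27

Min-cut arcs: {(2,5), (4,5), (7,5), (7,9)} (total capacity 27)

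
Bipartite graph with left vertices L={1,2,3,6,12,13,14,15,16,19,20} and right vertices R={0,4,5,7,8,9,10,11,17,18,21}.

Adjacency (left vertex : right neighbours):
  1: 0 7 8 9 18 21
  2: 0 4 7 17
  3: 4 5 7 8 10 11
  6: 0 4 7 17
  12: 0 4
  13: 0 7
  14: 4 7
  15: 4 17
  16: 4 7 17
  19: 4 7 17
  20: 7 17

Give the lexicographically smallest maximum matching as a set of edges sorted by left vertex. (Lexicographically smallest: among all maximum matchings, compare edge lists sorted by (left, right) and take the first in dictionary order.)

Lex-smallest maximum matching: {(1,8), (2,0), (3,5), (6,4), (13,7), (15,17)}

|M| = 6 (so the lex-smallest maximum matching has 6 edges)
process left vertices in ascending order; for each, take the smallest-labelled available neighbour that still permits 6 edges overall, or leave it unmatched if none does
lex-smallest matching: {1-8, 2-0, 3-5, 6-4, 13-7, 15-17}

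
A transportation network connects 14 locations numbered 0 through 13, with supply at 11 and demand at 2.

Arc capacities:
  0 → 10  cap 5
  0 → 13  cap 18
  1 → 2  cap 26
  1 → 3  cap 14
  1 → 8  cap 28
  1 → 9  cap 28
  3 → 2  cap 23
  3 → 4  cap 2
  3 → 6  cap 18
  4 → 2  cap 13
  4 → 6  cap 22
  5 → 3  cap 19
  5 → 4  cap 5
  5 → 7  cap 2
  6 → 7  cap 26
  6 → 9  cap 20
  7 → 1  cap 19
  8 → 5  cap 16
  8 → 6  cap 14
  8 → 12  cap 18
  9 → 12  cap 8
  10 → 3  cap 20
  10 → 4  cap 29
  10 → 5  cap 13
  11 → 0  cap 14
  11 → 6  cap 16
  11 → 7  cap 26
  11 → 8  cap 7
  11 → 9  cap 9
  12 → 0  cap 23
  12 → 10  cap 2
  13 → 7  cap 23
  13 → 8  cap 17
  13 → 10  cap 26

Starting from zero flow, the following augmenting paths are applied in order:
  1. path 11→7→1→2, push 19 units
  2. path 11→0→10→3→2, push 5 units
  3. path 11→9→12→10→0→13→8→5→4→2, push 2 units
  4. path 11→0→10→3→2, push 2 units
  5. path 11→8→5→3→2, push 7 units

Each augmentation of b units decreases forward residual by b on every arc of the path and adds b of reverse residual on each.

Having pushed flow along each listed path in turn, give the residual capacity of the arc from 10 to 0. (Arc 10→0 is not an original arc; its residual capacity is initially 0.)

Residual capacity of (10,0): 5

after path 1 (11→7→1→2, push 19): res(10,0)=0
after path 2 (11→0→10→3→2, push 5): res(10,0)=5
after path 3 (11→9→12→10→0→13→8→5→4→2, push 2): res(10,0)=3
after path 4 (11→0→10→3→2, push 2): res(10,0)=5
after path 5 (11→8→5→3→2, push 7): res(10,0)=5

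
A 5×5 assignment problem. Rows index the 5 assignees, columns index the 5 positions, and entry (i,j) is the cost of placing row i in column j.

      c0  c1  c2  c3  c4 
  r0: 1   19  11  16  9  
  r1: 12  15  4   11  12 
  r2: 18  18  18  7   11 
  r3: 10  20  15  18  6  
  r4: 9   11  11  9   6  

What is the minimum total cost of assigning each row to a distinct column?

optimal assignment: row0→col0 (cost 1), row1→col2 (cost 4), row2→col3 (cost 7), row3→col4 (cost 6), row4→col1 (cost 11)
total = 1 + 4 + 7 + 6 + 11 = 29

Minimum assignment cost: 29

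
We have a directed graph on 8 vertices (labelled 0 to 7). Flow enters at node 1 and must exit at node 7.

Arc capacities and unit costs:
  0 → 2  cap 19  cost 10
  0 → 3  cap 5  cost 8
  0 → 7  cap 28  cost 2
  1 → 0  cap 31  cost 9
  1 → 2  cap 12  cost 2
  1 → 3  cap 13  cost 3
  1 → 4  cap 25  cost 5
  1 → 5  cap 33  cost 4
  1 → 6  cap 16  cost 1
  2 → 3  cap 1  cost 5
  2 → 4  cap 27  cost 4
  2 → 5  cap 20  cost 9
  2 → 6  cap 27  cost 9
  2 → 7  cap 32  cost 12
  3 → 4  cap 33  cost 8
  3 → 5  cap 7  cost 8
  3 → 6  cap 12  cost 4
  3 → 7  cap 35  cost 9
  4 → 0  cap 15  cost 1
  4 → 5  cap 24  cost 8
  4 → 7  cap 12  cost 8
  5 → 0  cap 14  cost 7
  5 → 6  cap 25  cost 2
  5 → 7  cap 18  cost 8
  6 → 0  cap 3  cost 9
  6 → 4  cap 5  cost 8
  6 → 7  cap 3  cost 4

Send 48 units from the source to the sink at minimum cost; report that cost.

shortest-cost path #1: 1→6→7 push 3 @ unit cost 5 (adds 15)
shortest-cost path #2: 1→4→0→7 push 15 @ unit cost 8 (adds 120)
shortest-cost path #3: 1→0→7 push 13 @ unit cost 11 (adds 143)
shortest-cost path #4: 1→3→7 push 13 @ unit cost 12 (adds 156)
shortest-cost path #5: 1→5→7 push 4 @ unit cost 12 (adds 48)
total cost = 482

Minimum cost for 48 units: 482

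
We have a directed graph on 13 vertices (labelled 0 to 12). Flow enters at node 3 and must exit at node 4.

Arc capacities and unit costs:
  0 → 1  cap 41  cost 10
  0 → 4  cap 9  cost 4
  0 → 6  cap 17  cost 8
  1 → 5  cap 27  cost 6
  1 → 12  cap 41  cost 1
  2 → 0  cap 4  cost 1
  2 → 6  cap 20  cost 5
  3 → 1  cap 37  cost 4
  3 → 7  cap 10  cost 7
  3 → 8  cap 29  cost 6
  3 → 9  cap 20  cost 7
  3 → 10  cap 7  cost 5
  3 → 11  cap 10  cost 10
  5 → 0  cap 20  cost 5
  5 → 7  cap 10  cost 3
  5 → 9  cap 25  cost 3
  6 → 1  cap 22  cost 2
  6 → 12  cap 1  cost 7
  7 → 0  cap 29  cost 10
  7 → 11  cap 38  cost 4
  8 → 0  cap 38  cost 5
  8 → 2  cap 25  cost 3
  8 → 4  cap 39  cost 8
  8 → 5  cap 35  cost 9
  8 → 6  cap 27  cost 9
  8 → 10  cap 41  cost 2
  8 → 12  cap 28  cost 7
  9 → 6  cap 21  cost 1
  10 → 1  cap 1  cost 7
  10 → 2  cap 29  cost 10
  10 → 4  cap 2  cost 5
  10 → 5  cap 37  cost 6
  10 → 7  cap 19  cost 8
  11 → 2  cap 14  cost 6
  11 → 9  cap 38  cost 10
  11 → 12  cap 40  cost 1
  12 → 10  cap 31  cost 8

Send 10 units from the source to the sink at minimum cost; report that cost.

Minimum cost for 10 units: 132

shortest-cost path #1: 3→10→4 push 2 @ unit cost 10 (adds 20)
shortest-cost path #2: 3→8→4 push 8 @ unit cost 14 (adds 112)
total cost = 132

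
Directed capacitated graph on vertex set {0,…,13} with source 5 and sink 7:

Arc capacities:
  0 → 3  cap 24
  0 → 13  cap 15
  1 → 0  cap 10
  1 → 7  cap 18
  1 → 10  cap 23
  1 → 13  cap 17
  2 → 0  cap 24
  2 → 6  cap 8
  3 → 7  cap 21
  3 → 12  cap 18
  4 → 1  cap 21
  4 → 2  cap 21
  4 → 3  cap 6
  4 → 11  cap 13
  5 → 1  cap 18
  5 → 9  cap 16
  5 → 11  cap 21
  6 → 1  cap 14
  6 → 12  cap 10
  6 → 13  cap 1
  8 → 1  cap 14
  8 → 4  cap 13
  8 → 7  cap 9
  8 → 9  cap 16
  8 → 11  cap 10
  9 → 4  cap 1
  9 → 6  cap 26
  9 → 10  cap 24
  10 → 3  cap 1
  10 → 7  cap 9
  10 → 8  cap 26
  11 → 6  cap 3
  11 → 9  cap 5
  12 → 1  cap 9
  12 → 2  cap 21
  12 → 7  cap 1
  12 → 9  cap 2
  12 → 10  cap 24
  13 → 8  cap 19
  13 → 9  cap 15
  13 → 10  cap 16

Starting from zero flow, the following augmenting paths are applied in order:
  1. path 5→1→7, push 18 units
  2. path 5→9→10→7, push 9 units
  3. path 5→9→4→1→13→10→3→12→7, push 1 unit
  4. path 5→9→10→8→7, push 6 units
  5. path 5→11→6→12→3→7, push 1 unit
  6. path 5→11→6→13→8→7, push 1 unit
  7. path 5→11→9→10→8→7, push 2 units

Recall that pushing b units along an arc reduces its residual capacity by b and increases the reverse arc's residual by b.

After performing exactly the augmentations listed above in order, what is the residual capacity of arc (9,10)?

after path 1 (5→1→7, push 18): res(9,10)=24
after path 2 (5→9→10→7, push 9): res(9,10)=15
after path 3 (5→9→4→1→13→10→3→12→7, push 1): res(9,10)=15
after path 4 (5→9→10→8→7, push 6): res(9,10)=9
after path 5 (5→11→6→12→3→7, push 1): res(9,10)=9
after path 6 (5→11→6→13→8→7, push 1): res(9,10)=9
after path 7 (5→11→9→10→8→7, push 2): res(9,10)=7

Residual capacity of (9,10): 7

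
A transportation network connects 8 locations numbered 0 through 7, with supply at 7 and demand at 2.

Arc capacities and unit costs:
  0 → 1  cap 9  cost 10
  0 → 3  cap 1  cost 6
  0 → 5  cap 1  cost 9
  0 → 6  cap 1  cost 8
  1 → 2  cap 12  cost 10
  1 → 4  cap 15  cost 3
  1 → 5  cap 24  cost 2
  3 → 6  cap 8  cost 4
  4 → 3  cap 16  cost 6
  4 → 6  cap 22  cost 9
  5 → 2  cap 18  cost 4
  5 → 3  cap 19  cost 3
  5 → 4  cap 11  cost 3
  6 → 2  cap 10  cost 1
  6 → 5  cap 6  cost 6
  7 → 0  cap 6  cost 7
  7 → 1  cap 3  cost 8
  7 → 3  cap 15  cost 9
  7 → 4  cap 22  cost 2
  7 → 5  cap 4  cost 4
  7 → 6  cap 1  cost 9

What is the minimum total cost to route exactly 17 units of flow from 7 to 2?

Minimum cost for 17 units: 192

shortest-cost path #1: 7→5→2 push 4 @ unit cost 8 (adds 32)
shortest-cost path #2: 7→6→2 push 1 @ unit cost 10 (adds 10)
shortest-cost path #3: 7→4→6→2 push 9 @ unit cost 12 (adds 108)
shortest-cost path #4: 7→1→5→2 push 3 @ unit cost 14 (adds 42)
total cost = 192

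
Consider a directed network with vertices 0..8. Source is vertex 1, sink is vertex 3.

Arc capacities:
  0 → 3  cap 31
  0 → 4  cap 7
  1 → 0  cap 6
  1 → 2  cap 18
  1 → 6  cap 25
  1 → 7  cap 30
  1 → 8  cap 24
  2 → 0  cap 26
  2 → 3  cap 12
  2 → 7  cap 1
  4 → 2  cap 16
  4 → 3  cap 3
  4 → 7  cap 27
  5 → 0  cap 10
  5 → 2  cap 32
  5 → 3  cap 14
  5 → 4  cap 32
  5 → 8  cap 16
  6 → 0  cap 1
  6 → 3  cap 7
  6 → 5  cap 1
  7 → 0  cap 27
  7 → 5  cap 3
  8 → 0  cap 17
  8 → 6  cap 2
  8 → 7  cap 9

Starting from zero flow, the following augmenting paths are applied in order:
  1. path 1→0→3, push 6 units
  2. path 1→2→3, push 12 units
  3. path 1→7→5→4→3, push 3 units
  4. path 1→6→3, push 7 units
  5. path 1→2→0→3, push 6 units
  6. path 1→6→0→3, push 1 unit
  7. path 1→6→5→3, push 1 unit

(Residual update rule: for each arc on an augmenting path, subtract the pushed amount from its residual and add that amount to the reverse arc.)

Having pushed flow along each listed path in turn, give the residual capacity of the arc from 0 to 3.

after path 1 (1→0→3, push 6): res(0,3)=25
after path 2 (1→2→3, push 12): res(0,3)=25
after path 3 (1→7→5→4→3, push 3): res(0,3)=25
after path 4 (1→6→3, push 7): res(0,3)=25
after path 5 (1→2→0→3, push 6): res(0,3)=19
after path 6 (1→6→0→3, push 1): res(0,3)=18
after path 7 (1→6→5→3, push 1): res(0,3)=18

Residual capacity of (0,3): 18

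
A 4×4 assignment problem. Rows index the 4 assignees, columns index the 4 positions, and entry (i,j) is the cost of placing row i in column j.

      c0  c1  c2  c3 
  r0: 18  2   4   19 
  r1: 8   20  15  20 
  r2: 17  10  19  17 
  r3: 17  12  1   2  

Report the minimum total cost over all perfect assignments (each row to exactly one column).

optimal assignment: row0→col2 (cost 4), row1→col0 (cost 8), row2→col1 (cost 10), row3→col3 (cost 2)
total = 4 + 8 + 10 + 2 = 24

Minimum assignment cost: 24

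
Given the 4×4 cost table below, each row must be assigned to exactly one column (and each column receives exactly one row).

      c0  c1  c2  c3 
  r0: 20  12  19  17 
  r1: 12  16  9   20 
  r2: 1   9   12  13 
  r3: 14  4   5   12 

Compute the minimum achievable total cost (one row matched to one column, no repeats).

optimal assignment: row0→col3 (cost 17), row1→col2 (cost 9), row2→col0 (cost 1), row3→col1 (cost 4)
total = 17 + 9 + 1 + 4 = 31

Minimum assignment cost: 31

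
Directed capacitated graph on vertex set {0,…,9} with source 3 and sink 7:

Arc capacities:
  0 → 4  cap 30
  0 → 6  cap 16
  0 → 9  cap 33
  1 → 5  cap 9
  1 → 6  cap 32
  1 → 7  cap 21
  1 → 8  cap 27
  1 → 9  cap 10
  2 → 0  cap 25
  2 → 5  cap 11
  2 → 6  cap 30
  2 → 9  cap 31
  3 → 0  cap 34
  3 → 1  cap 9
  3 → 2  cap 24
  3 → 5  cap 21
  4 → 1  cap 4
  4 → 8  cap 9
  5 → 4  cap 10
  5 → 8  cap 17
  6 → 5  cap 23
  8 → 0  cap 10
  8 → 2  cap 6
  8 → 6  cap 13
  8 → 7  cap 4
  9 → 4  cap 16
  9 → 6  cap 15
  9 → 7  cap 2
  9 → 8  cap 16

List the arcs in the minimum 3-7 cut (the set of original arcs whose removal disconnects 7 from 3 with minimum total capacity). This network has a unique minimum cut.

Min-cut arcs: {(3,1), (4,1), (8,7), (9,7)} (total capacity 19)

augment #1: 3→1→7 push 9
augment #2: 3→0→9→7 push 2
augment #3: 3→5→8→7 push 4
augment #4: 3→0→4→1→7 push 4
max flow = 19; residual-reachable set from 3 gives S-side
cut edges (S→T): {(3,1), (4,1), (8,7), (9,7)} total cap 19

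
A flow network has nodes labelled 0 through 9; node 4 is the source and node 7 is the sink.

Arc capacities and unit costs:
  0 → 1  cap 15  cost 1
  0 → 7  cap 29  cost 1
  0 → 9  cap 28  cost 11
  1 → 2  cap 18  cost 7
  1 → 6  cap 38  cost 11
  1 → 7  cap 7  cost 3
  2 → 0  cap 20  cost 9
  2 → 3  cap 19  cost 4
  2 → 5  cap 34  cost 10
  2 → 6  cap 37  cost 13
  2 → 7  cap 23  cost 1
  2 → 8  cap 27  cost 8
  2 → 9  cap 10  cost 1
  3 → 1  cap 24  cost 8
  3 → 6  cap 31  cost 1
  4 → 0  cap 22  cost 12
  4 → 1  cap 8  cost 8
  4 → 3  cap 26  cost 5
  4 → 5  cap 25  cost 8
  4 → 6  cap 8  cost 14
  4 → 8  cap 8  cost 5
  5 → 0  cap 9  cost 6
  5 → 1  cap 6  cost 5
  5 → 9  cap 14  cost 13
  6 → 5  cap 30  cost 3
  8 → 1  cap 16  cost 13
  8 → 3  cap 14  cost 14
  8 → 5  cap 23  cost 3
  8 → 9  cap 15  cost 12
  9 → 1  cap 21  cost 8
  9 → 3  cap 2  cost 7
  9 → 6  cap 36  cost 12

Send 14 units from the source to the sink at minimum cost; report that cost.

Minimum cost for 14 units: 168

shortest-cost path #1: 4→1→7 push 7 @ unit cost 11 (adds 77)
shortest-cost path #2: 4→0→7 push 7 @ unit cost 13 (adds 91)
total cost = 168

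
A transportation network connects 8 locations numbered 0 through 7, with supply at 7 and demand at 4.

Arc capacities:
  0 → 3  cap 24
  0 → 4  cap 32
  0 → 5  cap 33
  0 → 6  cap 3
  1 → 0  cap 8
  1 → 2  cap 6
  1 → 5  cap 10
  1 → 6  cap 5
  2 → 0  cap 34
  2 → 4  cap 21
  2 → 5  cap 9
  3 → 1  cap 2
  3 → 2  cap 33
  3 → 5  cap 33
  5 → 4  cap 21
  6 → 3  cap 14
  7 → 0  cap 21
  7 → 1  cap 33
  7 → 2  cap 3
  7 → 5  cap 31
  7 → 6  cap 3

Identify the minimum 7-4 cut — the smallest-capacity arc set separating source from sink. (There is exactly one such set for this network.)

Min-cut arcs: {(1,0), (1,2), (1,6), (5,4), (7,0), (7,2), (7,6)} (total capacity 67)

augment #1: 7→0→4 push 21
augment #2: 7→2→4 push 3
augment #3: 7→5→4 push 21
augment #4: 7→1→0→4 push 8
augment #5: 7→1→2→4 push 6
augment #6: 7→6→3→2→4 push 3
augment #7: 7→1→6→3→2→4 push 5
max flow = 67; residual-reachable set from 7 gives S-side
cut edges (S→T): {(1,0), (1,2), (1,6), (5,4), (7,0), (7,2), (7,6)} total cap 67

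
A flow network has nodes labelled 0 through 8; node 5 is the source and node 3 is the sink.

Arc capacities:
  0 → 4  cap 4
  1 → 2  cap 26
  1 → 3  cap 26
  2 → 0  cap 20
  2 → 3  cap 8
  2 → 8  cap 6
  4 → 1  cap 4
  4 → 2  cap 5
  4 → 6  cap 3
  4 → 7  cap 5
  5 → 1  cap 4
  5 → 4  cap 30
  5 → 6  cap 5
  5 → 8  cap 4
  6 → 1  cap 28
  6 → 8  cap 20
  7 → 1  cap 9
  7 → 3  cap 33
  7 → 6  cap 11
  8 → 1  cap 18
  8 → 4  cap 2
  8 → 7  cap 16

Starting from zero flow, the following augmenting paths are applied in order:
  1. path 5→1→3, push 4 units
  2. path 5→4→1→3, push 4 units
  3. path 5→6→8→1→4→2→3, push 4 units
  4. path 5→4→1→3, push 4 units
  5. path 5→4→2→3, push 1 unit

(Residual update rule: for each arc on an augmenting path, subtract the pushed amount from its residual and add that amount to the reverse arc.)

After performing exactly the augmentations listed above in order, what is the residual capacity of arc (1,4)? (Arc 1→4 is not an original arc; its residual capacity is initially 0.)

after path 1 (5→1→3, push 4): res(1,4)=0
after path 2 (5→4→1→3, push 4): res(1,4)=4
after path 3 (5→6→8→1→4→2→3, push 4): res(1,4)=0
after path 4 (5→4→1→3, push 4): res(1,4)=4
after path 5 (5→4→2→3, push 1): res(1,4)=4

Residual capacity of (1,4): 4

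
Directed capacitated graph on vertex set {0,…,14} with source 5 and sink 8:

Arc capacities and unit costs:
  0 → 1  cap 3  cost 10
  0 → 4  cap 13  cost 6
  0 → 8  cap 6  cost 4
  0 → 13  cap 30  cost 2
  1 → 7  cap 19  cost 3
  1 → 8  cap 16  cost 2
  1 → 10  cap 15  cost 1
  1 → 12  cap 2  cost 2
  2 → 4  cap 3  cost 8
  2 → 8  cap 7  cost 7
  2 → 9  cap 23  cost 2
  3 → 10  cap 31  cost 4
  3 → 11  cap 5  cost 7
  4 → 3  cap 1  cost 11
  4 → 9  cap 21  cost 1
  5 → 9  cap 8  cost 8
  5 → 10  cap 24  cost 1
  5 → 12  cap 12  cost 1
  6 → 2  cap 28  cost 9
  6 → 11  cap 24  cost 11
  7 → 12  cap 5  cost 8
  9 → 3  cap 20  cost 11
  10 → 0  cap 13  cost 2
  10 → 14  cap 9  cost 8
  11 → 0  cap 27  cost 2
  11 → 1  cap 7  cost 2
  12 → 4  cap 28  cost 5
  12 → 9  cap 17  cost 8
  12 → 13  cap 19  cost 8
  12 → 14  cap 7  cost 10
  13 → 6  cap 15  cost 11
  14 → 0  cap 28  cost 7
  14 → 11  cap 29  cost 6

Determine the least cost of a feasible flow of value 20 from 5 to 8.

shortest-cost path #1: 5→10→0→8 push 6 @ unit cost 7 (adds 42)
shortest-cost path #2: 5→10→0→1→8 push 3 @ unit cost 15 (adds 45)
shortest-cost path #3: 5→10→14→11→1→8 push 7 @ unit cost 19 (adds 133)
shortest-cost path #4: 5→10→0→13→6→2→8 push 4 @ unit cost 32 (adds 128)
total cost = 348

Minimum cost for 20 units: 348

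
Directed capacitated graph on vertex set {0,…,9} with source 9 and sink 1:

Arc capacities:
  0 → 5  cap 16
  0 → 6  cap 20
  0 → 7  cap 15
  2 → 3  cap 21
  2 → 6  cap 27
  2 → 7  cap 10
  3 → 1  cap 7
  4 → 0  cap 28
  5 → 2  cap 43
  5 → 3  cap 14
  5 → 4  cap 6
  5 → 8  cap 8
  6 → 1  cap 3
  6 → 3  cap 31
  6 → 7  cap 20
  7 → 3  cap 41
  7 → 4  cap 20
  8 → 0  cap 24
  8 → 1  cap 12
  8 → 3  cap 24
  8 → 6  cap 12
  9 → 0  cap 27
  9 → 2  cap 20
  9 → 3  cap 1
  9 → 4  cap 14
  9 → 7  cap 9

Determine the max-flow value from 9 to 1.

augment #1: 9→3→1 bottleneck 1, total now 1
augment #2: 9→0→6→1 bottleneck 3, total now 4
augment #3: 9→2→3→1 bottleneck 6, total now 10
augment #4: 9→0→5→8→1 bottleneck 8, total now 18

Maximum flow value: 18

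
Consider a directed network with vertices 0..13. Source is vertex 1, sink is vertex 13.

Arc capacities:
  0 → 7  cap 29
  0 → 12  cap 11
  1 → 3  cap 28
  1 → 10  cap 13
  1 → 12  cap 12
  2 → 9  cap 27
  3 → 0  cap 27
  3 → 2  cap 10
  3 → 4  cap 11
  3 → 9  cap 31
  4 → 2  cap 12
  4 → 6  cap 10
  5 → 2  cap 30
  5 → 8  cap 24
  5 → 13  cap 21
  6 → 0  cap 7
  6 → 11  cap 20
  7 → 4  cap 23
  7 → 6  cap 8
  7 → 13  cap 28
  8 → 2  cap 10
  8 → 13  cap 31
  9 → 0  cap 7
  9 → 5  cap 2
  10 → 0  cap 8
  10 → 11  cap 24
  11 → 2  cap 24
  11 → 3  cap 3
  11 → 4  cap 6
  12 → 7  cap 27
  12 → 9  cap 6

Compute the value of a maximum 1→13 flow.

Maximum flow value: 30

augment #1: 1→12→7→13 bottleneck 12, total now 12
augment #2: 1→3→0→7→13 bottleneck 16, total now 28
augment #3: 1→3→9→5→13 bottleneck 2, total now 30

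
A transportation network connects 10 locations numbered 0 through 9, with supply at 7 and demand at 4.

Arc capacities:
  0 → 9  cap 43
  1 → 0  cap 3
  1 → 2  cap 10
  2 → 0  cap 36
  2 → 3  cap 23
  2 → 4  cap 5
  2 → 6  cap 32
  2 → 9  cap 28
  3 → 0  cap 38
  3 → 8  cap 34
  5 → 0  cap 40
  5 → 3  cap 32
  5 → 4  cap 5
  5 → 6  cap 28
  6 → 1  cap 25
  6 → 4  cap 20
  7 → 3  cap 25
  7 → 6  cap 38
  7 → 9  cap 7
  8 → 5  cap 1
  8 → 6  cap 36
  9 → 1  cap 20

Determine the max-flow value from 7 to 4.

Maximum flow value: 26

augment #1: 7→6→4 bottleneck 20, total now 20
augment #2: 7→3→8→5→4 bottleneck 1, total now 21
augment #3: 7→6→1→2→4 bottleneck 5, total now 26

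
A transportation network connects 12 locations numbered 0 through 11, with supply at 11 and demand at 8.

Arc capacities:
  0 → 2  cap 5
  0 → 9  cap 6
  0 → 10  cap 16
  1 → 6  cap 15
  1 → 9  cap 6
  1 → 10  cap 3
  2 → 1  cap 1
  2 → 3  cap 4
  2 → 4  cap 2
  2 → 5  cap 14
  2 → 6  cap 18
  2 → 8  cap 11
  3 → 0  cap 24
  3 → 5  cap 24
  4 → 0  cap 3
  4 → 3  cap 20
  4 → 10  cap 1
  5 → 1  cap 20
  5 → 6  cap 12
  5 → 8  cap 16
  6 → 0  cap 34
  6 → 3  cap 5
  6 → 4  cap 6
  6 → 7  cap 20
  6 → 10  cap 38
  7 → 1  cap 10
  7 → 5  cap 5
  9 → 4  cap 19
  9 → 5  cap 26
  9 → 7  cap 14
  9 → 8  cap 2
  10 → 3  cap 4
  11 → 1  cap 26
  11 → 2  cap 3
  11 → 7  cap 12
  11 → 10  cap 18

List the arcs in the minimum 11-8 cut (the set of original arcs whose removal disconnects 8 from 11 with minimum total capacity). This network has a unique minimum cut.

augment #1: 11→2→8 push 3
augment #2: 11→1→9→8 push 2
augment #3: 11→7→5→8 push 5
augment #4: 11→1→9→5→8 push 4
augment #5: 11→10→3→5→8 push 4
augment #6: 11→1→6→0→2→8 push 5
augment #7: 11→1→6→3→5→8 push 3
max flow = 26; residual-reachable set from 11 gives S-side
cut edges (S→T): {(0,2), (5,8), (9,8), (11,2)} total cap 26

Min-cut arcs: {(0,2), (5,8), (9,8), (11,2)} (total capacity 26)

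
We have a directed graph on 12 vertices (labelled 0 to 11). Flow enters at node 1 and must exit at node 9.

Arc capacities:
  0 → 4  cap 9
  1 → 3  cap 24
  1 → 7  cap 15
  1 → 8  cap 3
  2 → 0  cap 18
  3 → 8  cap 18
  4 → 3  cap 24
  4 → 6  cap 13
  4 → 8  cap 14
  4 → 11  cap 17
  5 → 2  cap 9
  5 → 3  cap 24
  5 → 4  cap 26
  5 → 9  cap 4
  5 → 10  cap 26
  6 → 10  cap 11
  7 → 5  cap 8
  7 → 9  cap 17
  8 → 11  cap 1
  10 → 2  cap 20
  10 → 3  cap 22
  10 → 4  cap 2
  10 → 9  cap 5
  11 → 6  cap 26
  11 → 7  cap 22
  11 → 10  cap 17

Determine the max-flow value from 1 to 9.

augment #1: 1→7→9 bottleneck 15, total now 15
augment #2: 1→8→11→7→9 bottleneck 1, total now 16

Maximum flow value: 16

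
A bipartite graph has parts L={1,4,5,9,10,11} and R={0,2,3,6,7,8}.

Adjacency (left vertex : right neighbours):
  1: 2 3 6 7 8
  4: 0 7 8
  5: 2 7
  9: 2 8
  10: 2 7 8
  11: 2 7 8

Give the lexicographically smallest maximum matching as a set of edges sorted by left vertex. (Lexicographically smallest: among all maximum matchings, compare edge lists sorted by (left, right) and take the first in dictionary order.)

|M| = 5 (so the lex-smallest maximum matching has 5 edges)
process left vertices in ascending order; for each, take the smallest-labelled available neighbour that still permits 5 edges overall, or leave it unmatched if none does
lex-smallest matching: {1-3, 4-0, 5-2, 9-8, 10-7}

Lex-smallest maximum matching: {(1,3), (4,0), (5,2), (9,8), (10,7)}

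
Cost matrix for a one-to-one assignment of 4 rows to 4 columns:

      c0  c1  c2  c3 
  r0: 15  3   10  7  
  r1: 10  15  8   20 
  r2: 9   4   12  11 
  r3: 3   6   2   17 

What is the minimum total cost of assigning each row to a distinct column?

Minimum assignment cost: 22

optimal assignment: row0→col3 (cost 7), row1→col2 (cost 8), row2→col1 (cost 4), row3→col0 (cost 3)
total = 7 + 8 + 4 + 3 = 22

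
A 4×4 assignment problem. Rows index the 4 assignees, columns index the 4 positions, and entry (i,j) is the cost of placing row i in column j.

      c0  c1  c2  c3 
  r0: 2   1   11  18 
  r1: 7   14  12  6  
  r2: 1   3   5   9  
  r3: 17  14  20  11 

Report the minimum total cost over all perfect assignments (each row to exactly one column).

optimal assignment: row0→col1 (cost 1), row1→col0 (cost 7), row2→col2 (cost 5), row3→col3 (cost 11)
total = 1 + 7 + 5 + 11 = 24

Minimum assignment cost: 24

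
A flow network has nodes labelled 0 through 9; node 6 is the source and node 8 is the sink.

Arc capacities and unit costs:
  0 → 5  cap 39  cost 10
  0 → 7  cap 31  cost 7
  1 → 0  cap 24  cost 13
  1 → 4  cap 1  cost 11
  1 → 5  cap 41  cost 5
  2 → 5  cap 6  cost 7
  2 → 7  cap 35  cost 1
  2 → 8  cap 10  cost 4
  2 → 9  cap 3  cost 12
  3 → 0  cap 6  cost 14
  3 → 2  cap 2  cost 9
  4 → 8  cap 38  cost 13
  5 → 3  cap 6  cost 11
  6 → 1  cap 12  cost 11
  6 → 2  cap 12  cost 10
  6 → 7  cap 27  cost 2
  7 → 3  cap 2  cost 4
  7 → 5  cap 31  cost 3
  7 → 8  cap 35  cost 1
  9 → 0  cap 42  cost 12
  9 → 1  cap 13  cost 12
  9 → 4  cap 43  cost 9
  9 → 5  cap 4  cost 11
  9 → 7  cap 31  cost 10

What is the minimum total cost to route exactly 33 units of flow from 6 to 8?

shortest-cost path #1: 6→7→8 push 27 @ unit cost 3 (adds 81)
shortest-cost path #2: 6→2→7→8 push 6 @ unit cost 12 (adds 72)
total cost = 153

Minimum cost for 33 units: 153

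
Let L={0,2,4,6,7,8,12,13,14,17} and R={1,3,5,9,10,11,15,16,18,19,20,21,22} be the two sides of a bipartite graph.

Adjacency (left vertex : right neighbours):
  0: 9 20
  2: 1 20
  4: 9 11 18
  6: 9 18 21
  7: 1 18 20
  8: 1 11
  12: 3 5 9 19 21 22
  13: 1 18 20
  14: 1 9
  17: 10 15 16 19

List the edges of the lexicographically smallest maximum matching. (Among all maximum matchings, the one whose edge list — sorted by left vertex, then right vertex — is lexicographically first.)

Lex-smallest maximum matching: {(0,9), (2,1), (4,11), (6,21), (7,18), (12,3), (13,20), (17,10)}

|M| = 8 (so the lex-smallest maximum matching has 8 edges)
process left vertices in ascending order; for each, take the smallest-labelled available neighbour that still permits 8 edges overall, or leave it unmatched if none does
lex-smallest matching: {0-9, 2-1, 4-11, 6-21, 7-18, 12-3, 13-20, 17-10}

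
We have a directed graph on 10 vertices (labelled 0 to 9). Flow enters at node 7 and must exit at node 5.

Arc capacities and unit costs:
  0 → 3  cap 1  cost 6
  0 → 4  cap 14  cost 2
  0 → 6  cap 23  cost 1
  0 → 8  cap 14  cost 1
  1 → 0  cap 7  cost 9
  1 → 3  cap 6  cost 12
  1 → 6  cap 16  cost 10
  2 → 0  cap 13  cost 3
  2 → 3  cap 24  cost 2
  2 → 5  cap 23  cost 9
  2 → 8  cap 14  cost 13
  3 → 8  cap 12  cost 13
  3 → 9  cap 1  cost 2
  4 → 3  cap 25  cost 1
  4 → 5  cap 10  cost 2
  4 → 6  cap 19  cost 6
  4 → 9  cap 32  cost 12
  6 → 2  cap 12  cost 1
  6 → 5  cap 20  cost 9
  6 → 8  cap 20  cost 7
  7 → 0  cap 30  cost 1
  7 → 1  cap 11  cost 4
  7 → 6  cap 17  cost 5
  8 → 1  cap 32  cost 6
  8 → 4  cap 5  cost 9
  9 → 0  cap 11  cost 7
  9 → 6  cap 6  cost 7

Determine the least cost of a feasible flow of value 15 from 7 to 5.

Minimum cost for 15 units: 105

shortest-cost path #1: 7→0→4→5 push 10 @ unit cost 5 (adds 50)
shortest-cost path #2: 7→0→6→5 push 5 @ unit cost 11 (adds 55)
total cost = 105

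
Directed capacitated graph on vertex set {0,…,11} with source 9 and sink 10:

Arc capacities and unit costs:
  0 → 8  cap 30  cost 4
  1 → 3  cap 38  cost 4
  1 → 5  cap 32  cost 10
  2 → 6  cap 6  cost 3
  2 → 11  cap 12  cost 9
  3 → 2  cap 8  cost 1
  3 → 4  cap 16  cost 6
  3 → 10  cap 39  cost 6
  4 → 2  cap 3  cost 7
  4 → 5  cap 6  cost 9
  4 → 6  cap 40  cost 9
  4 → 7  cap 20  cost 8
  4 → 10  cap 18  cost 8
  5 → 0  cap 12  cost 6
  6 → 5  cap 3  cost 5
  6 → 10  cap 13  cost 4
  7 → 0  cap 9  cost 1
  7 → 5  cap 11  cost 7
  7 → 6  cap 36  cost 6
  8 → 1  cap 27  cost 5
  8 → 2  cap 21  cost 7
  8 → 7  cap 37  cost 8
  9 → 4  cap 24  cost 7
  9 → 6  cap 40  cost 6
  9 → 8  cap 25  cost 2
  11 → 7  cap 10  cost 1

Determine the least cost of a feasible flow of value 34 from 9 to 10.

shortest-cost path #1: 9→6→10 push 13 @ unit cost 10 (adds 130)
shortest-cost path #2: 9→4→10 push 18 @ unit cost 15 (adds 270)
shortest-cost path #3: 9→8→1→3→10 push 3 @ unit cost 17 (adds 51)
total cost = 451

Minimum cost for 34 units: 451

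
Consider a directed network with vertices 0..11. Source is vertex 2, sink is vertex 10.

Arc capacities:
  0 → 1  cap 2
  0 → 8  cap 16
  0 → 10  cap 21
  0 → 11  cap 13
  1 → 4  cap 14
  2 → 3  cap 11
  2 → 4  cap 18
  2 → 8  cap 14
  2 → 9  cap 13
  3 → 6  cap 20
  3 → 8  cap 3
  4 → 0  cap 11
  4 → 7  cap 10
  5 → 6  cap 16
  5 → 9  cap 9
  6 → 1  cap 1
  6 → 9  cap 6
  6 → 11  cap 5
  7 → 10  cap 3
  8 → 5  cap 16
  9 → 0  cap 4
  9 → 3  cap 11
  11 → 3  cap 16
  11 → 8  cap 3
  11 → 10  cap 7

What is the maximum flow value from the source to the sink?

Maximum flow value: 23

augment #1: 2→4→0→10 bottleneck 11, total now 11
augment #2: 2→4→7→10 bottleneck 3, total now 14
augment #3: 2→9→0→10 bottleneck 4, total now 18
augment #4: 2→3→6→11→10 bottleneck 5, total now 23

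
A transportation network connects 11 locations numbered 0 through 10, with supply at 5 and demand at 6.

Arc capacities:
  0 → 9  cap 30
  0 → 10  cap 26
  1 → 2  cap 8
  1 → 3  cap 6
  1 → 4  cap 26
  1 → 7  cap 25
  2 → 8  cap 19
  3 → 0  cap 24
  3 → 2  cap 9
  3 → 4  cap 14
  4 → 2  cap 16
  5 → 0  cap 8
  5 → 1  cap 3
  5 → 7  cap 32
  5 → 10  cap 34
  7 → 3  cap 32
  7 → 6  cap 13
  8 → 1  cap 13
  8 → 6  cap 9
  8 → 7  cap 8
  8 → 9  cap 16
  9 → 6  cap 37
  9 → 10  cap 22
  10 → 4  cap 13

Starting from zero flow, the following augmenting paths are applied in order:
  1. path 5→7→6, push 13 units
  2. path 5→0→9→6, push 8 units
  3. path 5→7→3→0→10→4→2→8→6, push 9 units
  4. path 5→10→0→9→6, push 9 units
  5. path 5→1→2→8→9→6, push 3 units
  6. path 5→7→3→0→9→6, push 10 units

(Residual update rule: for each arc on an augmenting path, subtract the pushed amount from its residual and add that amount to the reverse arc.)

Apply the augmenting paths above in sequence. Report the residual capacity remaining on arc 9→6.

Residual capacity of (9,6): 7

after path 1 (5→7→6, push 13): res(9,6)=37
after path 2 (5→0→9→6, push 8): res(9,6)=29
after path 3 (5→7→3→0→10→4→2→8→6, push 9): res(9,6)=29
after path 4 (5→10→0→9→6, push 9): res(9,6)=20
after path 5 (5→1→2→8→9→6, push 3): res(9,6)=17
after path 6 (5→7→3→0→9→6, push 10): res(9,6)=7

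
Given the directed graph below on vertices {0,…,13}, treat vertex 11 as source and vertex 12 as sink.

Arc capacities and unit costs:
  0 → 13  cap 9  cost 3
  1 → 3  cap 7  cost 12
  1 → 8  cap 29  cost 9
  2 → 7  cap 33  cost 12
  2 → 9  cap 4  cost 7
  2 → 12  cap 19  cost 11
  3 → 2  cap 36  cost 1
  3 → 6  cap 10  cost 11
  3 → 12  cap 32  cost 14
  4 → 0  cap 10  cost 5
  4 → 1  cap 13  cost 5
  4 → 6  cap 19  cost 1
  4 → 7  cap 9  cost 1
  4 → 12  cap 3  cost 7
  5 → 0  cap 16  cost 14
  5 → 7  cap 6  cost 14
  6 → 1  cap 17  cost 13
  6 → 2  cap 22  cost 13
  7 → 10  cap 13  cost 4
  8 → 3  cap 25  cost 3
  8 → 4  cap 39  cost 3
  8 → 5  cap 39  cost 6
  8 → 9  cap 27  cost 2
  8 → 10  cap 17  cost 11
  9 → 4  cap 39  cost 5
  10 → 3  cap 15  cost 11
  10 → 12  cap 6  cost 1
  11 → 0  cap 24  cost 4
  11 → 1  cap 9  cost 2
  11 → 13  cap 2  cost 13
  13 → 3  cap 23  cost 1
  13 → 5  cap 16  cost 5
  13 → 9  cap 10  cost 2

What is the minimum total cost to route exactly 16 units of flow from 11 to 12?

Minimum cost for 16 units: 321

shortest-cost path #1: 11→1→8→4→7→10→12 push 6 @ unit cost 20 (adds 120)
shortest-cost path #2: 11→0→13→3→2→12 push 9 @ unit cost 20 (adds 180)
shortest-cost path #3: 11→1→8→4→12 push 1 @ unit cost 21 (adds 21)
total cost = 321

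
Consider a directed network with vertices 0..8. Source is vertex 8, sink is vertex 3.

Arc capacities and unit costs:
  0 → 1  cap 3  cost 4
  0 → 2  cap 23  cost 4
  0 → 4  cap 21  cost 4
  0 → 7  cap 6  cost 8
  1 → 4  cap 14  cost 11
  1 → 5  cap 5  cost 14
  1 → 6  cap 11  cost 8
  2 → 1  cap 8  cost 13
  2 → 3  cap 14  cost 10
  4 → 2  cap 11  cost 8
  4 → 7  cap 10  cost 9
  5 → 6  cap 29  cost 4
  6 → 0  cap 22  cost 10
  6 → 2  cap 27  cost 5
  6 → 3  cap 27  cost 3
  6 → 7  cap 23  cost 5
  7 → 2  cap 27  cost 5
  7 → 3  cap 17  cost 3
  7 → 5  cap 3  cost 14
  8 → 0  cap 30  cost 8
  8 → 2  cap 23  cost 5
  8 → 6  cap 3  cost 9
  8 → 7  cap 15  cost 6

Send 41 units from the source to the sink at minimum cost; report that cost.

shortest-cost path #1: 8→7→3 push 15 @ unit cost 9 (adds 135)
shortest-cost path #2: 8→6→3 push 3 @ unit cost 12 (adds 36)
shortest-cost path #3: 8→2→3 push 14 @ unit cost 15 (adds 210)
shortest-cost path #4: 8→0→7→3 push 2 @ unit cost 19 (adds 38)
shortest-cost path #5: 8→0→1→6→3 push 3 @ unit cost 23 (adds 69)
shortest-cost path #6: 8→2→1→6→3 push 4 @ unit cost 29 (adds 116)
total cost = 604

Minimum cost for 41 units: 604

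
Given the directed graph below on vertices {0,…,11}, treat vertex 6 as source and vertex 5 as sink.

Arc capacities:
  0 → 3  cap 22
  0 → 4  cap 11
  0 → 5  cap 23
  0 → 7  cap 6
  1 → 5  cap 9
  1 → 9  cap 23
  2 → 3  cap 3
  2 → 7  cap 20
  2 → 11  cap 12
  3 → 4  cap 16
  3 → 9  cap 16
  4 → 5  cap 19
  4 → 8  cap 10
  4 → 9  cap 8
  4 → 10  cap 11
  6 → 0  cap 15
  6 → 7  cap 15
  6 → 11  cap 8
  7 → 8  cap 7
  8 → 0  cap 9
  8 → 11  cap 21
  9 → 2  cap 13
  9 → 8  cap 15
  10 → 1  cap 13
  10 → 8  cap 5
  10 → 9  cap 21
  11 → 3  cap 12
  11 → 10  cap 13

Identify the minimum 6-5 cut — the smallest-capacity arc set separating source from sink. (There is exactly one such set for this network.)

Min-cut arcs: {(6,0), (6,11), (7,8)} (total capacity 30)

augment #1: 6→0→5 push 15
augment #2: 6→7→8→0→5 push 7
augment #3: 6→11→3→4→5 push 8
max flow = 30; residual-reachable set from 6 gives S-side
cut edges (S→T): {(6,0), (6,11), (7,8)} total cap 30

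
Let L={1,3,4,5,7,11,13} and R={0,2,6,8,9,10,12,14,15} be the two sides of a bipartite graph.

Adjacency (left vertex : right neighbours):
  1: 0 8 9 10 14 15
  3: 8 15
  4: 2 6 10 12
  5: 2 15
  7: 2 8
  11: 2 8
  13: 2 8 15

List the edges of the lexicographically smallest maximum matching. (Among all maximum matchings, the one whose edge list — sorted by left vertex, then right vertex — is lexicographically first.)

Lex-smallest maximum matching: {(1,0), (3,8), (4,6), (5,2), (13,15)}

|M| = 5 (so the lex-smallest maximum matching has 5 edges)
process left vertices in ascending order; for each, take the smallest-labelled available neighbour that still permits 5 edges overall, or leave it unmatched if none does
lex-smallest matching: {1-0, 3-8, 4-6, 5-2, 13-15}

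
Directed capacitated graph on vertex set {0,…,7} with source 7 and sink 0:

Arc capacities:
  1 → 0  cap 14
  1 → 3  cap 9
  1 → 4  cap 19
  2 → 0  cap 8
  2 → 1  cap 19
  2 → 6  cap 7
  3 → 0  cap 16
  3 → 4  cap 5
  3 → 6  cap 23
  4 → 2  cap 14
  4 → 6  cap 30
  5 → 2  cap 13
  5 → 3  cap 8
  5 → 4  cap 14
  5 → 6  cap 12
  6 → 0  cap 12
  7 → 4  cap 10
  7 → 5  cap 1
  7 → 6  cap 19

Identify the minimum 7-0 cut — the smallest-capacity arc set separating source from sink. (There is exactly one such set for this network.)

augment #1: 7→6→0 push 12
augment #2: 7→4→2→0 push 8
augment #3: 7→5→3→0 push 1
augment #4: 7→4→2→1→0 push 2
max flow = 23; residual-reachable set from 7 gives S-side
cut edges (S→T): {(6,0), (7,4), (7,5)} total cap 23

Min-cut arcs: {(6,0), (7,4), (7,5)} (total capacity 23)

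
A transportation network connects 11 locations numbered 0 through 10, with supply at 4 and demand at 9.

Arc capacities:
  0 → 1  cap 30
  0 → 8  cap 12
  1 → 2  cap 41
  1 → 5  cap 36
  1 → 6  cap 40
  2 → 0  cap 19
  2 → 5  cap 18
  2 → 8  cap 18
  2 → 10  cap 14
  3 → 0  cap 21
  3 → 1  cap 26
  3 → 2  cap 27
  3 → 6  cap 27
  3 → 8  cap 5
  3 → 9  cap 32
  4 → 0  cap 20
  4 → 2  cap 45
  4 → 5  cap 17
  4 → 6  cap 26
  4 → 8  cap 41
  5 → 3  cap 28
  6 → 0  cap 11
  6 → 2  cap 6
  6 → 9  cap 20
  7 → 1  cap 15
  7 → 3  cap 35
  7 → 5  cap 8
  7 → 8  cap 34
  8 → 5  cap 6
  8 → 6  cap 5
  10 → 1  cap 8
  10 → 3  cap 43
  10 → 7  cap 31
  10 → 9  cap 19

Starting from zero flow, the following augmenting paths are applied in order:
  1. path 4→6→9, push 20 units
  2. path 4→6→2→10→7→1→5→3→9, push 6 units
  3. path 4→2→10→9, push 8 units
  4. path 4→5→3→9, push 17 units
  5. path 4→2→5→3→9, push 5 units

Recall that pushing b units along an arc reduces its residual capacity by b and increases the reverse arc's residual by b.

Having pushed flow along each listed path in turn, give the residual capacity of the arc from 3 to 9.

Residual capacity of (3,9): 4

after path 1 (4→6→9, push 20): res(3,9)=32
after path 2 (4→6→2→10→7→1→5→3→9, push 6): res(3,9)=26
after path 3 (4→2→10→9, push 8): res(3,9)=26
after path 4 (4→5→3→9, push 17): res(3,9)=9
after path 5 (4→2→5→3→9, push 5): res(3,9)=4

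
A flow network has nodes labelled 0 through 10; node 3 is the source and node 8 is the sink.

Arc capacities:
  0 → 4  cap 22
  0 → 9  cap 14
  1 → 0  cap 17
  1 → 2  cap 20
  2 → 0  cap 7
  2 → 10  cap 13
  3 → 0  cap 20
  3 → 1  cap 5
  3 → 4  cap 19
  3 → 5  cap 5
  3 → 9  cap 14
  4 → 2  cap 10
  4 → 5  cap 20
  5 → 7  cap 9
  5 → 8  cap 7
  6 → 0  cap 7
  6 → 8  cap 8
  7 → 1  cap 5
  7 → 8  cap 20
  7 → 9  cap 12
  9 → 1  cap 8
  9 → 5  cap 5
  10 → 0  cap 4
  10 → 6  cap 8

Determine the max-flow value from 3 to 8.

Maximum flow value: 24

augment #1: 3→5→8 bottleneck 5, total now 5
augment #2: 3→4→5→8 bottleneck 2, total now 7
augment #3: 3→4→5→7→8 bottleneck 9, total now 16
augment #4: 3→1→2→10→6→8 bottleneck 5, total now 21
augment #5: 3→4→2→10→6→8 bottleneck 3, total now 24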